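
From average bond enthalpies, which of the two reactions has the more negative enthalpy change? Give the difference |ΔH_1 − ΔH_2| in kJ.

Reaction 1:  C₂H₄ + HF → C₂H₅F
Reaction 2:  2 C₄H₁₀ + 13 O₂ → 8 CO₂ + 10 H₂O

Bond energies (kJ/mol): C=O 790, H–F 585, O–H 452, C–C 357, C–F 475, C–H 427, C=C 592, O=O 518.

Reaction 2, by 4182 kJ

Reaction 1:
  Bonds broken (reactants):
    C–H: 4 × 427 = 1708
    C=C: 1 × 592 = 592
    H–F: 1 × 585 = 585
    Σ(broken) = 2885 kJ
  Bonds formed (products):
    C–C: 1 × 357 = 357
    C–F: 1 × 475 = 475
    C–H: 5 × 427 = 2135
    Σ(formed) = 2967 kJ
  ΔH_1 = 2885 − 2967 = −82 kJ
Reaction 2:
  Bonds broken (reactants):
    C–C: 6 × 357 = 2142
    C–H: 20 × 427 = 8540
    O=O: 13 × 518 = 6734
    Σ(broken) = 17416 kJ
  Bonds formed (products):
    C=O: 16 × 790 = 12640
    O–H: 20 × 452 = 9040
    Σ(formed) = 21680 kJ
  ΔH_2 = 17416 − 21680 = −4264 kJ
ΔH_1 − ΔH_2 = +4182 kJ, so reaction 2 has the more negative ΔH; |ΔH_1 − ΔH_2| = 4182 kJ.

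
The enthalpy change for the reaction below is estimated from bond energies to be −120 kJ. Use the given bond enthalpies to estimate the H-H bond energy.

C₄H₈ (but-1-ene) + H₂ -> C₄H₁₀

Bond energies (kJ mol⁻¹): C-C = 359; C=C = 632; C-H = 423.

Let D be the H-H bond energy.
Σ(broken) = 2×359 + 8×423 + 1×632 + 1×D = 4734 + D
Σ(formed) = 3×359 + 10×423 = 5307
ΔH = Σ(broken) − Σ(formed) = (4734 + D) − (5307) = −573 + D
Setting this equal to −120 kJ gives D = 453 kJ/mol.

D(H-H) ≈ 453 kJ/mol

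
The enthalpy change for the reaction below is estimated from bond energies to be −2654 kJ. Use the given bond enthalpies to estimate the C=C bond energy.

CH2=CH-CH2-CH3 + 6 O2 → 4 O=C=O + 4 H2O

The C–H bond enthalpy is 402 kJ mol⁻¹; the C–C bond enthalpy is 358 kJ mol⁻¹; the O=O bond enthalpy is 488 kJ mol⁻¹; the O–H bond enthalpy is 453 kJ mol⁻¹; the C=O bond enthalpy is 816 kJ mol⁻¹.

D(C=C) ≈ 638 kJ/mol

Let D be the C=C bond energy.
Σ(broken) = 2×358 + 8×402 + 1×D + 6×488 = 6860 + D
Σ(formed) = 8×816 + 8×453 = 10152
ΔH = Σ(broken) − Σ(formed) = (6860 + D) − (10152) = −3292 + D
Setting this equal to −2654 kJ gives D = 638 kJ/mol.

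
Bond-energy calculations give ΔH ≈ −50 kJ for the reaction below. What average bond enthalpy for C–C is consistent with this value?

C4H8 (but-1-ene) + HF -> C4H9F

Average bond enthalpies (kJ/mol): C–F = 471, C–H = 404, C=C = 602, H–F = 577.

Let D be the C–C bond energy.
Σ(broken) = 2×D + 8×404 + 1×602 + 1×577 = 4411 + 2D
Σ(formed) = 3×D + 1×471 + 9×404 = 4107 + 3D
ΔH = Σ(broken) − Σ(formed) = (4411 + 2D) − (4107 + 3D) = +304 − D
Setting this equal to −50 kJ gives D = 354 kJ/mol.

D(C–C) ≈ 354 kJ/mol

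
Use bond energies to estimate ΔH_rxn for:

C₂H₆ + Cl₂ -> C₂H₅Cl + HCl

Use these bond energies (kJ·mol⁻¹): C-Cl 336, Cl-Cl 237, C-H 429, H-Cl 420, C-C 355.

Bonds broken (reactants):
  C-C: 1 × 355 = 355
  C-H: 6 × 429 = 2574
  Cl-Cl: 1 × 237 = 237
  Σ(broken) = 3166 kJ
Bonds formed (products):
  C-C: 1 × 355 = 355
  C-Cl: 1 × 336 = 336
  C-H: 5 × 429 = 2145
  H-Cl: 1 × 420 = 420
  Σ(formed) = 3256 kJ
ΔH = Σ(broken) − Σ(formed) = 3166 − 3256 = −90 kJ

ΔH ≈ −90 kJ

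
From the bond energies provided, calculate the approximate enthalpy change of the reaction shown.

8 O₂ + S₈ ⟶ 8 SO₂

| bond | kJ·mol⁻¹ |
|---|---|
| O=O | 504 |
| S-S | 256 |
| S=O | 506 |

ΔH ≈ −2016 kJ

Bonds broken (reactants):
  O=O: 8 × 504 = 4032
  S-S: 8 × 256 = 2048
  Σ(broken) = 6080 kJ
Bonds formed (products):
  S=O: 16 × 506 = 8096
  Σ(formed) = 8096 kJ
ΔH = Σ(broken) − Σ(formed) = 6080 − 8096 = −2016 kJ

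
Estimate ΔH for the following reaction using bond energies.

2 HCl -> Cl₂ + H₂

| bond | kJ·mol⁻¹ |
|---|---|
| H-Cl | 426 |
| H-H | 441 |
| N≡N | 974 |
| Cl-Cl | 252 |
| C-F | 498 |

Bonds broken (reactants):
  H-Cl: 2 × 426 = 852
  Σ(broken) = 852 kJ
Bonds formed (products):
  Cl-Cl: 1 × 252 = 252
  H-H: 1 × 441 = 441
  Σ(formed) = 693 kJ
ΔH = Σ(broken) − Σ(formed) = 852 − 693 = +159 kJ

ΔH ≈ +159 kJ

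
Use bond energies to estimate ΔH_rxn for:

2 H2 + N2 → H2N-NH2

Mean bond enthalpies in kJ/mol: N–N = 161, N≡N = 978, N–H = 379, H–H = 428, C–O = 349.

Bonds broken (reactants):
  H–H: 2 × 428 = 856
  N≡N: 1 × 978 = 978
  Σ(broken) = 1834 kJ
Bonds formed (products):
  N–H: 4 × 379 = 1516
  N–N: 1 × 161 = 161
  Σ(formed) = 1677 kJ
ΔH = Σ(broken) − Σ(formed) = 1834 − 1677 = +157 kJ

ΔH ≈ +157 kJ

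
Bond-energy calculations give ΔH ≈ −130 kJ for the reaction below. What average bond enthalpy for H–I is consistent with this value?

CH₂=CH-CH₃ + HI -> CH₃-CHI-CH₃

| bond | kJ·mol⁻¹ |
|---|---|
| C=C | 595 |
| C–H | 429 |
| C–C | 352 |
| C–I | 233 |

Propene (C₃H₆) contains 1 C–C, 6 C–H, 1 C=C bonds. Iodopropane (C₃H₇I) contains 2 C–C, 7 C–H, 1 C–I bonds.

D(H–I) ≈ 289 kJ/mol

Let D be the H–I bond energy.
Σ(broken) = 1×352 + 6×429 + 1×595 + 1×D = 3521 + D
Σ(formed) = 2×352 + 7×429 + 1×233 = 3940
ΔH = Σ(broken) − Σ(formed) = (3521 + D) − (3940) = −419 + D
Setting this equal to −130 kJ gives D = 289 kJ/mol.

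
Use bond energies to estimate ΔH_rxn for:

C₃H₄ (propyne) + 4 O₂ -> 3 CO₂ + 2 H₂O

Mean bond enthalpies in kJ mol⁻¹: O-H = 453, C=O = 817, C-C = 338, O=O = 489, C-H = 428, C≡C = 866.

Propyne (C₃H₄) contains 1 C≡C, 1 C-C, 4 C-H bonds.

ΔH ≈ −1842 kJ

Bonds broken (reactants):
  C≡C: 1 × 866 = 866
  C-C: 1 × 338 = 338
  C-H: 4 × 428 = 1712
  O=O: 4 × 489 = 1956
  Σ(broken) = 4872 kJ
Bonds formed (products):
  C=O: 6 × 817 = 4902
  O-H: 4 × 453 = 1812
  Σ(formed) = 6714 kJ
ΔH = Σ(broken) − Σ(formed) = 4872 − 6714 = −1842 kJ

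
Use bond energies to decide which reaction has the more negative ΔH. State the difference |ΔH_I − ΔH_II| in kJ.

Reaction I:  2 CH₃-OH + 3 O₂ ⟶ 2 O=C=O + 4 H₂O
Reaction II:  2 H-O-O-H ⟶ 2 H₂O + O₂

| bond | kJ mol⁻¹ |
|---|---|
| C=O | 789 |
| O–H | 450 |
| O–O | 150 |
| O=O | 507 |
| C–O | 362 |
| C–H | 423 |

Reaction I:
  Bonds broken (reactants):
    C–H: 6 × 423 = 2538
    C–O: 2 × 362 = 724
    O–H: 2 × 450 = 900
    O=O: 3 × 507 = 1521
    Σ(broken) = 5683 kJ
  Bonds formed (products):
    C=O: 4 × 789 = 3156
    O–H: 8 × 450 = 3600
    Σ(formed) = 6756 kJ
  ΔH_I = 5683 − 6756 = −1073 kJ
Reaction II:
  Bonds broken (reactants):
    O–H: 4 × 450 = 1800
    O–O: 2 × 150 = 300
    Σ(broken) = 2100 kJ
  Bonds formed (products):
    O–H: 4 × 450 = 1800
    O=O: 1 × 507 = 507
    Σ(formed) = 2307 kJ
  ΔH_II = 2100 − 2307 = −207 kJ
ΔH_I − ΔH_II = −866 kJ, so reaction I has the more negative ΔH; |ΔH_I − ΔH_II| = 866 kJ.

Reaction I, by 866 kJ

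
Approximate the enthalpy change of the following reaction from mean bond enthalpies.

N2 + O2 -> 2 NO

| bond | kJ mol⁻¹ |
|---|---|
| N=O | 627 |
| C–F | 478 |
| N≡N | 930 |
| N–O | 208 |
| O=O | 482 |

ΔH ≈ +158 kJ

Bonds broken (reactants):
  N≡N: 1 × 930 = 930
  O=O: 1 × 482 = 482
  Σ(broken) = 1412 kJ
Bonds formed (products):
  N=O: 2 × 627 = 1254
  Σ(formed) = 1254 kJ
ΔH = Σ(broken) − Σ(formed) = 1412 − 1254 = +158 kJ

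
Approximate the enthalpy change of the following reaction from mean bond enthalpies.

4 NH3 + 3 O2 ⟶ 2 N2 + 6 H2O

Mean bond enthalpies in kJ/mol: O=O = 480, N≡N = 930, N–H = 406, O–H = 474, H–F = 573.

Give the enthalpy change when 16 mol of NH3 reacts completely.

Bonds broken (reactants):
  N–H: 12 × 406 = 4872
  O=O: 3 × 480 = 1440
  Σ(broken) = 6312 kJ
Bonds formed (products):
  N≡N: 2 × 930 = 1860
  O–H: 12 × 474 = 5688
  Σ(formed) = 7548 kJ
ΔH = Σ(broken) − Σ(formed) = 6312 − 7548 = −1236 kJ
For 4× the reaction as written: 4 × (−1236) = −4944 kJ

ΔH = −4944 kJ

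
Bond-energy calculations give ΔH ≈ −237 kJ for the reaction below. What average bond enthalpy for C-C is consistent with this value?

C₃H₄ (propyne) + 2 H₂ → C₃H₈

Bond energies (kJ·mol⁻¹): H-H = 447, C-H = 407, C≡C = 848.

Let D be the C-C bond energy.
Σ(broken) = 1×848 + 1×D + 4×407 + 2×447 = 3370 + D
Σ(formed) = 2×D + 8×407 = 3256 + 2D
ΔH = Σ(broken) − Σ(formed) = (3370 + D) − (3256 + 2D) = +114 − D
Setting this equal to −237 kJ gives D = 351 kJ/mol.

D(C-C) ≈ 351 kJ/mol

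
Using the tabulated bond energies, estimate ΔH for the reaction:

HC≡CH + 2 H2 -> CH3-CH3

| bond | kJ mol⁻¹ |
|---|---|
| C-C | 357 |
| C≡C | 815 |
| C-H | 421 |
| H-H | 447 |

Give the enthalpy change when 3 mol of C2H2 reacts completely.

Bonds broken (reactants):
  C≡C: 1 × 815 = 815
  C-H: 2 × 421 = 842
  H-H: 2 × 447 = 894
  Σ(broken) = 2551 kJ
Bonds formed (products):
  C-C: 1 × 357 = 357
  C-H: 6 × 421 = 2526
  Σ(formed) = 2883 kJ
ΔH = Σ(broken) − Σ(formed) = 2551 − 2883 = −332 kJ
For 3× the reaction as written: 3 × (−332) = −996 kJ

ΔH = −996 kJ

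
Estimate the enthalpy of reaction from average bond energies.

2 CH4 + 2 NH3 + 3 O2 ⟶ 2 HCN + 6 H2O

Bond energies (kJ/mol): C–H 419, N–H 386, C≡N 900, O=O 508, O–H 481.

ΔH ≈ −1218 kJ

Bonds broken (reactants):
  C–H: 8 × 419 = 3352
  N–H: 6 × 386 = 2316
  O=O: 3 × 508 = 1524
  Σ(broken) = 7192 kJ
Bonds formed (products):
  C≡N: 2 × 900 = 1800
  C–H: 2 × 419 = 838
  O–H: 12 × 481 = 5772
  Σ(formed) = 8410 kJ
ΔH = Σ(broken) − Σ(formed) = 7192 − 8410 = −1218 kJ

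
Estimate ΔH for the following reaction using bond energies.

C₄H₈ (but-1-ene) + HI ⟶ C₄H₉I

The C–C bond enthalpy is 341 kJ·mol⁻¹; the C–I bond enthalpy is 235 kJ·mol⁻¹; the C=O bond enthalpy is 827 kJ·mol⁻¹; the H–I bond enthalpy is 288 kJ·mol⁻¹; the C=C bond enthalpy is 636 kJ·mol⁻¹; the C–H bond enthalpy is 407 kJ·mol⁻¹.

Bonds broken (reactants):
  C–C: 2 × 341 = 682
  C–H: 8 × 407 = 3256
  C=C: 1 × 636 = 636
  H–I: 1 × 288 = 288
  Σ(broken) = 4862 kJ
Bonds formed (products):
  C–C: 3 × 341 = 1023
  C–H: 9 × 407 = 3663
  C–I: 1 × 235 = 235
  Σ(formed) = 4921 kJ
ΔH = Σ(broken) − Σ(formed) = 4862 − 4921 = −59 kJ

ΔH ≈ −59 kJ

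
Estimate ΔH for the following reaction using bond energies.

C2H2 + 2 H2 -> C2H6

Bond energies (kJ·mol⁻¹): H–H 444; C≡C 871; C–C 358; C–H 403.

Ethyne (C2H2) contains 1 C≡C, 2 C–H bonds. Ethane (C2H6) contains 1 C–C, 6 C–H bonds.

Bonds broken (reactants):
  C≡C: 1 × 871 = 871
  C–H: 2 × 403 = 806
  H–H: 2 × 444 = 888
  Σ(broken) = 2565 kJ
Bonds formed (products):
  C–C: 1 × 358 = 358
  C–H: 6 × 403 = 2418
  Σ(formed) = 2776 kJ
ΔH = Σ(broken) − Σ(formed) = 2565 − 2776 = −211 kJ

ΔH ≈ −211 kJ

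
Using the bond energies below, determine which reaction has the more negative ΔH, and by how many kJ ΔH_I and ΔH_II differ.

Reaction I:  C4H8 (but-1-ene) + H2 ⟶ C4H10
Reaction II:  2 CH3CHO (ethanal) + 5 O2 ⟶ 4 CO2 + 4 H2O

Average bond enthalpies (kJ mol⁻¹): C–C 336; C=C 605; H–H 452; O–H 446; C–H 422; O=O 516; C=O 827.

Reaction I:
  Bonds broken (reactants):
    C–C: 2 × 336 = 672
    C–H: 8 × 422 = 3376
    C=C: 1 × 605 = 605
    H–H: 1 × 452 = 452
    Σ(broken) = 5105 kJ
  Bonds formed (products):
    C–C: 3 × 336 = 1008
    C–H: 10 × 422 = 4220
    Σ(formed) = 5228 kJ
  ΔH_I = 5105 − 5228 = −123 kJ
Reaction II:
  Bonds broken (reactants):
    C–C: 2 × 336 = 672
    C–H: 8 × 422 = 3376
    C=O: 2 × 827 = 1654
    O=O: 5 × 516 = 2580
    Σ(broken) = 8282 kJ
  Bonds formed (products):
    C=O: 8 × 827 = 6616
    O–H: 8 × 446 = 3568
    Σ(formed) = 10184 kJ
  ΔH_II = 8282 − 10184 = −1902 kJ
ΔH_I − ΔH_II = +1779 kJ, so reaction II has the more negative ΔH; |ΔH_I − ΔH_II| = 1779 kJ.

Reaction II, by 1779 kJ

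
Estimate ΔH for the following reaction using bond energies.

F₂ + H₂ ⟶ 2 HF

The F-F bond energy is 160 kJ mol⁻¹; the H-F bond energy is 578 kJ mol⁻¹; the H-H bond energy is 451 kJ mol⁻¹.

Bonds broken (reactants):
  F-F: 1 × 160 = 160
  H-H: 1 × 451 = 451
  Σ(broken) = 611 kJ
Bonds formed (products):
  H-F: 2 × 578 = 1156
  Σ(formed) = 1156 kJ
ΔH = Σ(broken) − Σ(formed) = 611 − 1156 = −545 kJ

ΔH ≈ −545 kJ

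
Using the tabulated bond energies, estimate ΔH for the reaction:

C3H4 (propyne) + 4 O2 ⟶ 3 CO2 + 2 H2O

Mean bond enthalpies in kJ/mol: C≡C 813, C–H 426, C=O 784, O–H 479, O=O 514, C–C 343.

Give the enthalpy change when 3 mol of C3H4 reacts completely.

Bonds broken (reactants):
  C≡C: 1 × 813 = 813
  C–C: 1 × 343 = 343
  C–H: 4 × 426 = 1704
  O=O: 4 × 514 = 2056
  Σ(broken) = 4916 kJ
Bonds formed (products):
  C=O: 6 × 784 = 4704
  O–H: 4 × 479 = 1916
  Σ(formed) = 6620 kJ
ΔH = Σ(broken) − Σ(formed) = 4916 − 6620 = −1704 kJ
For 3× the reaction as written: 3 × (−1704) = −5112 kJ

ΔH = −5112 kJ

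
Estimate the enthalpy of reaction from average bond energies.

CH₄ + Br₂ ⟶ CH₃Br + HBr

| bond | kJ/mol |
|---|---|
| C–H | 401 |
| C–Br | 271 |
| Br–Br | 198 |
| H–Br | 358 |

ΔH ≈ −30 kJ

Bonds broken (reactants):
  Br–Br: 1 × 198 = 198
  C–H: 4 × 401 = 1604
  Σ(broken) = 1802 kJ
Bonds formed (products):
  C–Br: 1 × 271 = 271
  C–H: 3 × 401 = 1203
  H–Br: 1 × 358 = 358
  Σ(formed) = 1832 kJ
ΔH = Σ(broken) − Σ(formed) = 1802 − 1832 = −30 kJ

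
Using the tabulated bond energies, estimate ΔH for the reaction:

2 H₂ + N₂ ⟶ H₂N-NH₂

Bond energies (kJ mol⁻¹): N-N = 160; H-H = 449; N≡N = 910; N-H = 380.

Bonds broken (reactants):
  H-H: 2 × 449 = 898
  N≡N: 1 × 910 = 910
  Σ(broken) = 1808 kJ
Bonds formed (products):
  N-H: 4 × 380 = 1520
  N-N: 1 × 160 = 160
  Σ(formed) = 1680 kJ
ΔH = Σ(broken) − Σ(formed) = 1808 − 1680 = +128 kJ

ΔH ≈ +128 kJ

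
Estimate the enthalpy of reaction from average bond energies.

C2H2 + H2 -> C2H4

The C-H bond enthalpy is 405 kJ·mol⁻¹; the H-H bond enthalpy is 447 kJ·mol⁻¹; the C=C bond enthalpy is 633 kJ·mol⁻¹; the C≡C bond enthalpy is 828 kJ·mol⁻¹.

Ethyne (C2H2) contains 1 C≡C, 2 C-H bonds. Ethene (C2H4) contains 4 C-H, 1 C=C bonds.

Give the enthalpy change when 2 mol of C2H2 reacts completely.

ΔH = −336 kJ

Bonds broken (reactants):
  C≡C: 1 × 828 = 828
  C-H: 2 × 405 = 810
  H-H: 1 × 447 = 447
  Σ(broken) = 2085 kJ
Bonds formed (products):
  C-H: 4 × 405 = 1620
  C=C: 1 × 633 = 633
  Σ(formed) = 2253 kJ
ΔH = Σ(broken) − Σ(formed) = 2085 − 2253 = −168 kJ
For 2× the reaction as written: 2 × (−168) = −336 kJ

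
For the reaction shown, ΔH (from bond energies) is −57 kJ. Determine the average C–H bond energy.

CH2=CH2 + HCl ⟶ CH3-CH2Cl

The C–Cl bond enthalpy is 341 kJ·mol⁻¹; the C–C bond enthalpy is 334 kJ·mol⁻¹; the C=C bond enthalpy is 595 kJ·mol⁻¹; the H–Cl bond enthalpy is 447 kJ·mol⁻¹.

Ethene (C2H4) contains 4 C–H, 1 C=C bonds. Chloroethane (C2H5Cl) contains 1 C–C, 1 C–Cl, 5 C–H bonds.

Let D be the C–H bond energy.
Σ(broken) = 4×D + 1×595 + 1×447 = 1042 + 4D
Σ(formed) = 1×334 + 1×341 + 5×D = 675 + 5D
ΔH = Σ(broken) − Σ(formed) = (1042 + 4D) − (675 + 5D) = +367 − D
Setting this equal to −57 kJ gives D = 424 kJ/mol.

D(C–H) ≈ 424 kJ/mol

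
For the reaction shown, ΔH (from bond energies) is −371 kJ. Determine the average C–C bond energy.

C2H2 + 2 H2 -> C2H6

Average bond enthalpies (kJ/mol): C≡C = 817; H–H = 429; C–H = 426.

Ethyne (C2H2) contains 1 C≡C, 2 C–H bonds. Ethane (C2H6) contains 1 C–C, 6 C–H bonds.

Let D be the C–C bond energy.
Σ(broken) = 1×817 + 2×426 + 2×429 = 2527
Σ(formed) = 1×D + 6×426 = 2556 + D
ΔH = Σ(broken) − Σ(formed) = (2527) − (2556 + D) = −29 − D
Setting this equal to −371 kJ gives D = 342 kJ/mol.

D(C–C) ≈ 342 kJ/mol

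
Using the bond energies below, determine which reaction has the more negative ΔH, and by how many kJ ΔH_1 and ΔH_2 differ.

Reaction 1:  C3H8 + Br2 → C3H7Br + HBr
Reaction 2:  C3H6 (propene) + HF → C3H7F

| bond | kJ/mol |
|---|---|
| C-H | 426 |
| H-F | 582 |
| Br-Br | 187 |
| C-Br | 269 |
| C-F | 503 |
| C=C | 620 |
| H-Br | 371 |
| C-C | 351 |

Reaction 1:
  Bonds broken (reactants):
    Br-Br: 1 × 187 = 187
    C-C: 2 × 351 = 702
    C-H: 8 × 426 = 3408
    Σ(broken) = 4297 kJ
  Bonds formed (products):
    C-Br: 1 × 269 = 269
    C-C: 2 × 351 = 702
    C-H: 7 × 426 = 2982
    H-Br: 1 × 371 = 371
    Σ(formed) = 4324 kJ
  ΔH_1 = 4297 − 4324 = −27 kJ
Reaction 2:
  Bonds broken (reactants):
    C-C: 1 × 351 = 351
    C-H: 6 × 426 = 2556
    C=C: 1 × 620 = 620
    H-F: 1 × 582 = 582
    Σ(broken) = 4109 kJ
  Bonds formed (products):
    C-C: 2 × 351 = 702
    C-F: 1 × 503 = 503
    C-H: 7 × 426 = 2982
    Σ(formed) = 4187 kJ
  ΔH_2 = 4109 − 4187 = −78 kJ
ΔH_1 − ΔH_2 = +51 kJ, so reaction 2 has the more negative ΔH; |ΔH_1 − ΔH_2| = 51 kJ.

Reaction 2, by 51 kJ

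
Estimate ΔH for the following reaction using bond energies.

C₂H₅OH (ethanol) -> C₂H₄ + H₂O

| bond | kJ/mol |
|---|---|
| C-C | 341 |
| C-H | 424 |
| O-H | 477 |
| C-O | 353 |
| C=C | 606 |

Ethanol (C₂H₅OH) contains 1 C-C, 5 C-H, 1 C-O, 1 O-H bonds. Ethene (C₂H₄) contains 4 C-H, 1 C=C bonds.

ΔH ≈ +35 kJ

Bonds broken (reactants):
  C-C: 1 × 341 = 341
  C-H: 5 × 424 = 2120
  C-O: 1 × 353 = 353
  O-H: 1 × 477 = 477
  Σ(broken) = 3291 kJ
Bonds formed (products):
  C-H: 4 × 424 = 1696
  C=C: 1 × 606 = 606
  O-H: 2 × 477 = 954
  Σ(formed) = 3256 kJ
ΔH = Σ(broken) − Σ(formed) = 3291 − 3256 = +35 kJ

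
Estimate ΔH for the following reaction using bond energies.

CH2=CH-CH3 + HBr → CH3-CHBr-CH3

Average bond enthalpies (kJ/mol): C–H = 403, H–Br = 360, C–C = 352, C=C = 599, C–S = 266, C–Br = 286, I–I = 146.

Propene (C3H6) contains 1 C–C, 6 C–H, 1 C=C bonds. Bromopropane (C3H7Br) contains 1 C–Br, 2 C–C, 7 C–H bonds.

Bonds broken (reactants):
  C–C: 1 × 352 = 352
  C–H: 6 × 403 = 2418
  C=C: 1 × 599 = 599
  H–Br: 1 × 360 = 360
  Σ(broken) = 3729 kJ
Bonds formed (products):
  C–Br: 1 × 286 = 286
  C–C: 2 × 352 = 704
  C–H: 7 × 403 = 2821
  Σ(formed) = 3811 kJ
ΔH = Σ(broken) − Σ(formed) = 3729 − 3811 = −82 kJ

ΔH ≈ −82 kJ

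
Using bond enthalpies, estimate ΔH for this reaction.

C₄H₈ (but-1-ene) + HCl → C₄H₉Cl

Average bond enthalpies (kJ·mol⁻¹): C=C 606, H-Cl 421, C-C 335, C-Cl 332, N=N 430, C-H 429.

ΔH ≈ −69 kJ

Bonds broken (reactants):
  C-C: 2 × 335 = 670
  C-H: 8 × 429 = 3432
  C=C: 1 × 606 = 606
  H-Cl: 1 × 421 = 421
  Σ(broken) = 5129 kJ
Bonds formed (products):
  C-C: 3 × 335 = 1005
  C-Cl: 1 × 332 = 332
  C-H: 9 × 429 = 3861
  Σ(formed) = 5198 kJ
ΔH = Σ(broken) − Σ(formed) = 5129 − 5198 = −69 kJ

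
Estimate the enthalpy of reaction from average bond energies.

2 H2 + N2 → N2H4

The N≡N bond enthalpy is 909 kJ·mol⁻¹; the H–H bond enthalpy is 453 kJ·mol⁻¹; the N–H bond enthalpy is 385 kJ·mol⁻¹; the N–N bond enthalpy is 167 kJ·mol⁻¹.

Bonds broken (reactants):
  H–H: 2 × 453 = 906
  N≡N: 1 × 909 = 909
  Σ(broken) = 1815 kJ
Bonds formed (products):
  N–H: 4 × 385 = 1540
  N–N: 1 × 167 = 167
  Σ(formed) = 1707 kJ
ΔH = Σ(broken) − Σ(formed) = 1815 − 1707 = +108 kJ

ΔH ≈ +108 kJ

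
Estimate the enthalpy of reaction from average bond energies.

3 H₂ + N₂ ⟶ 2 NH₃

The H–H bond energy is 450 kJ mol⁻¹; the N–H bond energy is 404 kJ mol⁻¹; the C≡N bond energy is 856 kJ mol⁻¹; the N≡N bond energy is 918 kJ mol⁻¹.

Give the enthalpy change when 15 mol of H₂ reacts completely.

ΔH = −780 kJ

Bonds broken (reactants):
  H–H: 3 × 450 = 1350
  N≡N: 1 × 918 = 918
  Σ(broken) = 2268 kJ
Bonds formed (products):
  N–H: 6 × 404 = 2424
  Σ(formed) = 2424 kJ
ΔH = Σ(broken) − Σ(formed) = 2268 − 2424 = −156 kJ
For 5× the reaction as written: 5 × (−156) = −780 kJ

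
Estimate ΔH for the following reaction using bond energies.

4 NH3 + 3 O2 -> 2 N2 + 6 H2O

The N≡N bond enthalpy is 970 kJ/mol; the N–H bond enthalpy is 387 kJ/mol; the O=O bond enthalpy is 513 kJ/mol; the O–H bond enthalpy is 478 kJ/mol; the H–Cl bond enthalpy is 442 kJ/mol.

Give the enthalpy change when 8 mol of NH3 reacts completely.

ΔH = −2986 kJ

Bonds broken (reactants):
  N–H: 12 × 387 = 4644
  O=O: 3 × 513 = 1539
  Σ(broken) = 6183 kJ
Bonds formed (products):
  N≡N: 2 × 970 = 1940
  O–H: 12 × 478 = 5736
  Σ(formed) = 7676 kJ
ΔH = Σ(broken) − Σ(formed) = 6183 − 7676 = −1493 kJ
For 2× the reaction as written: 2 × (−1493) = −2986 kJ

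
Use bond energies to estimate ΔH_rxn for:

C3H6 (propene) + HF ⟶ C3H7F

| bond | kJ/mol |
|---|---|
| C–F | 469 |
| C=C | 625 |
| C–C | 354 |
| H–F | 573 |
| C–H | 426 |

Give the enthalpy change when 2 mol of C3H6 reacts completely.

ΔH = −102 kJ

Bonds broken (reactants):
  C–C: 1 × 354 = 354
  C–H: 6 × 426 = 2556
  C=C: 1 × 625 = 625
  H–F: 1 × 573 = 573
  Σ(broken) = 4108 kJ
Bonds formed (products):
  C–C: 2 × 354 = 708
  C–F: 1 × 469 = 469
  C–H: 7 × 426 = 2982
  Σ(formed) = 4159 kJ
ΔH = Σ(broken) − Σ(formed) = 4108 − 4159 = −51 kJ
For 2× the reaction as written: 2 × (−51) = −102 kJ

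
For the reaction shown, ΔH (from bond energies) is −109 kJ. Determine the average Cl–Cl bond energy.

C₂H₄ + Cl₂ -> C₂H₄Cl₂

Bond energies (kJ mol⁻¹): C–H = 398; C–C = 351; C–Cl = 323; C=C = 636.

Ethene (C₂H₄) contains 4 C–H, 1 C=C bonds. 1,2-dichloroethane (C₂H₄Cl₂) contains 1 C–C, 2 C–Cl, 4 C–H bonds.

Let D be the Cl–Cl bond energy.
Σ(broken) = 4×398 + 1×636 + 1×D = 2228 + D
Σ(formed) = 1×351 + 2×323 + 4×398 = 2589
ΔH = Σ(broken) − Σ(formed) = (2228 + D) − (2589) = −361 + D
Setting this equal to −109 kJ gives D = 252 kJ/mol.

D(Cl–Cl) ≈ 252 kJ/mol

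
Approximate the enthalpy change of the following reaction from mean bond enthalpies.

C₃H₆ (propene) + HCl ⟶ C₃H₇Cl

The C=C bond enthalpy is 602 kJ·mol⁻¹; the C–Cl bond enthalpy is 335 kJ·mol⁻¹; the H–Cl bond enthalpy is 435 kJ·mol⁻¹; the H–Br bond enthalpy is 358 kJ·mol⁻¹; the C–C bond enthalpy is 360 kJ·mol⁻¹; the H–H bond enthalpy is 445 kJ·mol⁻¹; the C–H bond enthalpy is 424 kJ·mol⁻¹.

ΔH ≈ −82 kJ

Bonds broken (reactants):
  C–C: 1 × 360 = 360
  C–H: 6 × 424 = 2544
  C=C: 1 × 602 = 602
  H–Cl: 1 × 435 = 435
  Σ(broken) = 3941 kJ
Bonds formed (products):
  C–C: 2 × 360 = 720
  C–Cl: 1 × 335 = 335
  C–H: 7 × 424 = 2968
  Σ(formed) = 4023 kJ
ΔH = Σ(broken) − Σ(formed) = 3941 − 4023 = −82 kJ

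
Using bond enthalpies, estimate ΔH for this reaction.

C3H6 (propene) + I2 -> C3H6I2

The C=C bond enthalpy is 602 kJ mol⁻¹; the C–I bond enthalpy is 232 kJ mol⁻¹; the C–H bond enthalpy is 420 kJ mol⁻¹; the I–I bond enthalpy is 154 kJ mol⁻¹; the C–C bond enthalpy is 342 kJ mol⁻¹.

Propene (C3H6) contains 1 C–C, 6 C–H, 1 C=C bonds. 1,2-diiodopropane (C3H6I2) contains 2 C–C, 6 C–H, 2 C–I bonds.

Bonds broken (reactants):
  C–C: 1 × 342 = 342
  C–H: 6 × 420 = 2520
  C=C: 1 × 602 = 602
  I–I: 1 × 154 = 154
  Σ(broken) = 3618 kJ
Bonds formed (products):
  C–C: 2 × 342 = 684
  C–H: 6 × 420 = 2520
  C–I: 2 × 232 = 464
  Σ(formed) = 3668 kJ
ΔH = Σ(broken) − Σ(formed) = 3618 − 3668 = −50 kJ

ΔH ≈ −50 kJ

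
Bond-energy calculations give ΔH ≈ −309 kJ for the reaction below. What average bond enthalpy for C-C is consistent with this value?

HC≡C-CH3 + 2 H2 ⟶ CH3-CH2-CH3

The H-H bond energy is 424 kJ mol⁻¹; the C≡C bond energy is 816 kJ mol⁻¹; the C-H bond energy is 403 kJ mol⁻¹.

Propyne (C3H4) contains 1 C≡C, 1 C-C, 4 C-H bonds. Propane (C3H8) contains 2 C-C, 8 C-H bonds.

D(C-C) ≈ 361 kJ/mol

Let D be the C-C bond energy.
Σ(broken) = 1×816 + 1×D + 4×403 + 2×424 = 3276 + D
Σ(formed) = 2×D + 8×403 = 3224 + 2D
ΔH = Σ(broken) − Σ(formed) = (3276 + D) − (3224 + 2D) = +52 − D
Setting this equal to −309 kJ gives D = 361 kJ/mol.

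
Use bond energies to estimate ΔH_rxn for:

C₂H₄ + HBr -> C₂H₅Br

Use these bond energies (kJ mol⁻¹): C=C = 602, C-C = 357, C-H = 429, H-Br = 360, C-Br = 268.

ΔH ≈ −92 kJ

Bonds broken (reactants):
  C-H: 4 × 429 = 1716
  C=C: 1 × 602 = 602
  H-Br: 1 × 360 = 360
  Σ(broken) = 2678 kJ
Bonds formed (products):
  C-Br: 1 × 268 = 268
  C-C: 1 × 357 = 357
  C-H: 5 × 429 = 2145
  Σ(formed) = 2770 kJ
ΔH = Σ(broken) − Σ(formed) = 2678 − 2770 = −92 kJ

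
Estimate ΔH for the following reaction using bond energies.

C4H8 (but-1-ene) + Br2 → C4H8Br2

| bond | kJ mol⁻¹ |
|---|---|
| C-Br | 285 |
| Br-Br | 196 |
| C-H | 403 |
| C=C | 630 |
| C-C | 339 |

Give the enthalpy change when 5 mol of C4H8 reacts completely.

Bonds broken (reactants):
  Br-Br: 1 × 196 = 196
  C-C: 2 × 339 = 678
  C-H: 8 × 403 = 3224
  C=C: 1 × 630 = 630
  Σ(broken) = 4728 kJ
Bonds formed (products):
  C-Br: 2 × 285 = 570
  C-C: 3 × 339 = 1017
  C-H: 8 × 403 = 3224
  Σ(formed) = 4811 kJ
ΔH = Σ(broken) − Σ(formed) = 4728 − 4811 = −83 kJ
For 5× the reaction as written: 5 × (−83) = −415 kJ

ΔH = −415 kJ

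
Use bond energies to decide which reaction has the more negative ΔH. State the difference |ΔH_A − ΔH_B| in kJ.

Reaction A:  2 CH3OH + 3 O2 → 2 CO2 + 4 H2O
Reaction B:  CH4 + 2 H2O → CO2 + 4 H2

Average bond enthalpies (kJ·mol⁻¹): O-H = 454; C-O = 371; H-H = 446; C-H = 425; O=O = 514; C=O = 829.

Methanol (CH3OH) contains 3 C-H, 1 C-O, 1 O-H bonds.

Reaction A:
  Bonds broken (reactants):
    C-H: 6 × 425 = 2550
    C-O: 2 × 371 = 742
    O-H: 2 × 454 = 908
    O=O: 3 × 514 = 1542
    Σ(broken) = 5742 kJ
  Bonds formed (products):
    C=O: 4 × 829 = 3316
    O-H: 8 × 454 = 3632
    Σ(formed) = 6948 kJ
  ΔH_A = 5742 − 6948 = −1206 kJ
Reaction B:
  Bonds broken (reactants):
    C-H: 4 × 425 = 1700
    O-H: 4 × 454 = 1816
    Σ(broken) = 3516 kJ
  Bonds formed (products):
    C=O: 2 × 829 = 1658
    H-H: 4 × 446 = 1784
    Σ(formed) = 3442 kJ
  ΔH_B = 3516 − 3442 = +74 kJ
ΔH_A − ΔH_B = −1280 kJ, so reaction A has the more negative ΔH; |ΔH_A − ΔH_B| = 1280 kJ.

Reaction A, by 1280 kJ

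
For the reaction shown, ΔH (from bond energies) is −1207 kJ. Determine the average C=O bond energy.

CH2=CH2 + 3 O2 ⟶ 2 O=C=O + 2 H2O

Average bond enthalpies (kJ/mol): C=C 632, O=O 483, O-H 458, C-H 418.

D(C=O) ≈ 782 kJ/mol

Let D be the C=O bond energy.
Σ(broken) = 4×418 + 1×632 + 3×483 = 3753
Σ(formed) = 4×D + 4×458 = 1832 + 4D
ΔH = Σ(broken) − Σ(formed) = (3753) − (1832 + 4D) = +1921 − 4D
Setting this equal to −1207 kJ gives 4D = 3128, so D = 782 kJ/mol.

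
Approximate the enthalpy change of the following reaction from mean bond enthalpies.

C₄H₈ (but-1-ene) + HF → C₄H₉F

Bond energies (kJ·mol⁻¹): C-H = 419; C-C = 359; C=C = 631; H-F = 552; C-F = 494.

ΔH ≈ −89 kJ

Bonds broken (reactants):
  C-C: 2 × 359 = 718
  C-H: 8 × 419 = 3352
  C=C: 1 × 631 = 631
  H-F: 1 × 552 = 552
  Σ(broken) = 5253 kJ
Bonds formed (products):
  C-C: 3 × 359 = 1077
  C-F: 1 × 494 = 494
  C-H: 9 × 419 = 3771
  Σ(formed) = 5342 kJ
ΔH = Σ(broken) − Σ(formed) = 5253 − 5342 = −89 kJ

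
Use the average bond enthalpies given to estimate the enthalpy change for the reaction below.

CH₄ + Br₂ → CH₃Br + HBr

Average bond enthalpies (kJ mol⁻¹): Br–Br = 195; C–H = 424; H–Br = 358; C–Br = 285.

Bonds broken (reactants):
  Br–Br: 1 × 195 = 195
  C–H: 4 × 424 = 1696
  Σ(broken) = 1891 kJ
Bonds formed (products):
  C–Br: 1 × 285 = 285
  C–H: 3 × 424 = 1272
  H–Br: 1 × 358 = 358
  Σ(formed) = 1915 kJ
ΔH = Σ(broken) − Σ(formed) = 1891 − 1915 = −24 kJ

ΔH ≈ −24 kJ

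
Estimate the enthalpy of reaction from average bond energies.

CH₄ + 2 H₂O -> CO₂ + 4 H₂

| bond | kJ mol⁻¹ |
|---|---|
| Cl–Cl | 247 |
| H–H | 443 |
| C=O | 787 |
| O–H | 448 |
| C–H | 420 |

ΔH ≈ +126 kJ

Bonds broken (reactants):
  C–H: 4 × 420 = 1680
  O–H: 4 × 448 = 1792
  Σ(broken) = 3472 kJ
Bonds formed (products):
  C=O: 2 × 787 = 1574
  H–H: 4 × 443 = 1772
  Σ(formed) = 3346 kJ
ΔH = Σ(broken) − Σ(formed) = 3472 − 3346 = +126 kJ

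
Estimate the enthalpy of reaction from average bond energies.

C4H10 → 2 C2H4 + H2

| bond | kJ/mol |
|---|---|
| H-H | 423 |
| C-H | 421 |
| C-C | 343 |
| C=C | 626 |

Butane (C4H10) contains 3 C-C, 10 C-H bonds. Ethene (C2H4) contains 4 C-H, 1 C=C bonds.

ΔH ≈ +196 kJ

Bonds broken (reactants):
  C-C: 3 × 343 = 1029
  C-H: 10 × 421 = 4210
  Σ(broken) = 5239 kJ
Bonds formed (products):
  C-H: 8 × 421 = 3368
  C=C: 2 × 626 = 1252
  H-H: 1 × 423 = 423
  Σ(formed) = 5043 kJ
ΔH = Σ(broken) − Σ(formed) = 5239 − 5043 = +196 kJ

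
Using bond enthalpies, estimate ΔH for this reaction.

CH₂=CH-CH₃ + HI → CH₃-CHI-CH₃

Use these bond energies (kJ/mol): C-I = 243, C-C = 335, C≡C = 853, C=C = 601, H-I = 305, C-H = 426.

ΔH ≈ −98 kJ

Bonds broken (reactants):
  C-C: 1 × 335 = 335
  C-H: 6 × 426 = 2556
  C=C: 1 × 601 = 601
  H-I: 1 × 305 = 305
  Σ(broken) = 3797 kJ
Bonds formed (products):
  C-C: 2 × 335 = 670
  C-H: 7 × 426 = 2982
  C-I: 1 × 243 = 243
  Σ(formed) = 3895 kJ
ΔH = Σ(broken) − Σ(formed) = 3797 − 3895 = −98 kJ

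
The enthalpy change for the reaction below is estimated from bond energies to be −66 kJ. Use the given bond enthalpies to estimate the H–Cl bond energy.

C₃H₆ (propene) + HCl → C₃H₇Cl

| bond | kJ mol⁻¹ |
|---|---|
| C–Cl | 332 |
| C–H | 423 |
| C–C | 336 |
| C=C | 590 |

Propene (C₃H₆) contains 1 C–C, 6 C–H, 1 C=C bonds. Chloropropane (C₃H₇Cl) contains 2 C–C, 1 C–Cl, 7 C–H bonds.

D(H–Cl) ≈ 435 kJ/mol

Let D be the H–Cl bond energy.
Σ(broken) = 1×336 + 6×423 + 1×590 + 1×D = 3464 + D
Σ(formed) = 2×336 + 1×332 + 7×423 = 3965
ΔH = Σ(broken) − Σ(formed) = (3464 + D) − (3965) = −501 + D
Setting this equal to −66 kJ gives D = 435 kJ/mol.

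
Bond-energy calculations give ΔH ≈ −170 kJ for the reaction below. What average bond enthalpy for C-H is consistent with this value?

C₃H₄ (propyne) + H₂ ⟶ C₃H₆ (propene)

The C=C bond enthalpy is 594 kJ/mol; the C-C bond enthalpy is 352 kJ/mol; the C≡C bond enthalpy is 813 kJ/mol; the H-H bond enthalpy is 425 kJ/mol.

Let D be the C-H bond energy.
Σ(broken) = 1×813 + 1×352 + 4×D + 1×425 = 1590 + 4D
Σ(formed) = 1×352 + 6×D + 1×594 = 946 + 6D
ΔH = Σ(broken) − Σ(formed) = (1590 + 4D) − (946 + 6D) = +644 − 2D
Setting this equal to −170 kJ gives 2D = 814, so D = 407 kJ/mol.

D(C-H) ≈ 407 kJ/mol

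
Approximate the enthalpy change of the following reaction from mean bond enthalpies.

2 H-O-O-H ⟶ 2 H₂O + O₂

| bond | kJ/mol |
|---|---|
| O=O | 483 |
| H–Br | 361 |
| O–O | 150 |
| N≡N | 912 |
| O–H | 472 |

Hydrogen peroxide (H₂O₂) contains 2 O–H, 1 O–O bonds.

Bonds broken (reactants):
  O–H: 4 × 472 = 1888
  O–O: 2 × 150 = 300
  Σ(broken) = 2188 kJ
Bonds formed (products):
  O–H: 4 × 472 = 1888
  O=O: 1 × 483 = 483
  Σ(formed) = 2371 kJ
ΔH = Σ(broken) − Σ(formed) = 2188 − 2371 = −183 kJ

ΔH ≈ −183 kJ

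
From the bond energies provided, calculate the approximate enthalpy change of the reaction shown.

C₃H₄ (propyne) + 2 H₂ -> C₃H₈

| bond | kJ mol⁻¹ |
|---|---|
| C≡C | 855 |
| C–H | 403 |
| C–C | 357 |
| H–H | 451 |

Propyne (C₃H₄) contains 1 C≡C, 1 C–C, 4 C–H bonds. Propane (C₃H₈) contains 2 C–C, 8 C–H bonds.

Bonds broken (reactants):
  C≡C: 1 × 855 = 855
  C–C: 1 × 357 = 357
  C–H: 4 × 403 = 1612
  H–H: 2 × 451 = 902
  Σ(broken) = 3726 kJ
Bonds formed (products):
  C–C: 2 × 357 = 714
  C–H: 8 × 403 = 3224
  Σ(formed) = 3938 kJ
ΔH = Σ(broken) − Σ(formed) = 3726 − 3938 = −212 kJ

ΔH ≈ −212 kJ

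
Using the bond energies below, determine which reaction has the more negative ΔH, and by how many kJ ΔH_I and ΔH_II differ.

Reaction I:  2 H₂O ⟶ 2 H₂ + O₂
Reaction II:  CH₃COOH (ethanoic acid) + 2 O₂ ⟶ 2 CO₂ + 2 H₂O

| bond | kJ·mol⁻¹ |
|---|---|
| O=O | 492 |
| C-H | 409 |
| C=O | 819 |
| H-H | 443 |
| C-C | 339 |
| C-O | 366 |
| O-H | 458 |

Reaction II, by 1369 kJ

Reaction I:
  Bonds broken (reactants):
    O-H: 4 × 458 = 1832
    Σ(broken) = 1832 kJ
  Bonds formed (products):
    H-H: 2 × 443 = 886
    O=O: 1 × 492 = 492
    Σ(formed) = 1378 kJ
  ΔH_I = 1832 − 1378 = +454 kJ
Reaction II:
  Bonds broken (reactants):
    C-C: 1 × 339 = 339
    C-H: 3 × 409 = 1227
    C-O: 1 × 366 = 366
    C=O: 1 × 819 = 819
    O-H: 1 × 458 = 458
    O=O: 2 × 492 = 984
    Σ(broken) = 4193 kJ
  Bonds formed (products):
    C=O: 4 × 819 = 3276
    O-H: 4 × 458 = 1832
    Σ(formed) = 5108 kJ
  ΔH_II = 4193 − 5108 = −915 kJ
ΔH_I − ΔH_II = +1369 kJ, so reaction II has the more negative ΔH; |ΔH_I − ΔH_II| = 1369 kJ.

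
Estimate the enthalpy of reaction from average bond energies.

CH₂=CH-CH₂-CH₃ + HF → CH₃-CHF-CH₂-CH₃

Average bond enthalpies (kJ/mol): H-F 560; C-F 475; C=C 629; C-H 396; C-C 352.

ΔH ≈ −34 kJ

Bonds broken (reactants):
  C-C: 2 × 352 = 704
  C-H: 8 × 396 = 3168
  C=C: 1 × 629 = 629
  H-F: 1 × 560 = 560
  Σ(broken) = 5061 kJ
Bonds formed (products):
  C-C: 3 × 352 = 1056
  C-F: 1 × 475 = 475
  C-H: 9 × 396 = 3564
  Σ(formed) = 5095 kJ
ΔH = Σ(broken) − Σ(formed) = 5061 − 5095 = −34 kJ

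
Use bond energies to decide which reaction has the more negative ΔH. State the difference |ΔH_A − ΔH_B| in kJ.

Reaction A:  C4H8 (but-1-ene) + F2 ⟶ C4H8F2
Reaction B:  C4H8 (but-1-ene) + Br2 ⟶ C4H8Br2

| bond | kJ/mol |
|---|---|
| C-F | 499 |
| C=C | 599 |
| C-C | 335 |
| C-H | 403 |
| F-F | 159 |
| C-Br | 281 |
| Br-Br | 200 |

Reaction A:
  Bonds broken (reactants):
    C-C: 2 × 335 = 670
    C-H: 8 × 403 = 3224
    C=C: 1 × 599 = 599
    F-F: 1 × 159 = 159
    Σ(broken) = 4652 kJ
  Bonds formed (products):
    C-C: 3 × 335 = 1005
    C-F: 2 × 499 = 998
    C-H: 8 × 403 = 3224
    Σ(formed) = 5227 kJ
  ΔH_A = 4652 − 5227 = −575 kJ
Reaction B:
  Bonds broken (reactants):
    Br-Br: 1 × 200 = 200
    C-C: 2 × 335 = 670
    C-H: 8 × 403 = 3224
    C=C: 1 × 599 = 599
    Σ(broken) = 4693 kJ
  Bonds formed (products):
    C-Br: 2 × 281 = 562
    C-C: 3 × 335 = 1005
    C-H: 8 × 403 = 3224
    Σ(formed) = 4791 kJ
  ΔH_B = 4693 − 4791 = −98 kJ
ΔH_A − ΔH_B = −477 kJ, so reaction A has the more negative ΔH; |ΔH_A − ΔH_B| = 477 kJ.

Reaction A, by 477 kJ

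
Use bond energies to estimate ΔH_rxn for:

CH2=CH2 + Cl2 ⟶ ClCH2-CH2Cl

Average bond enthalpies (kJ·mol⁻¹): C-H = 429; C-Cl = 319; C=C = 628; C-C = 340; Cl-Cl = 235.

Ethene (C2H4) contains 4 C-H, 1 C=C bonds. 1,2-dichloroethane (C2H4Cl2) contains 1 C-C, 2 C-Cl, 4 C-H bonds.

ΔH ≈ −115 kJ

Bonds broken (reactants):
  C-H: 4 × 429 = 1716
  C=C: 1 × 628 = 628
  Cl-Cl: 1 × 235 = 235
  Σ(broken) = 2579 kJ
Bonds formed (products):
  C-C: 1 × 340 = 340
  C-Cl: 2 × 319 = 638
  C-H: 4 × 429 = 1716
  Σ(formed) = 2694 kJ
ΔH = Σ(broken) − Σ(formed) = 2579 − 2694 = −115 kJ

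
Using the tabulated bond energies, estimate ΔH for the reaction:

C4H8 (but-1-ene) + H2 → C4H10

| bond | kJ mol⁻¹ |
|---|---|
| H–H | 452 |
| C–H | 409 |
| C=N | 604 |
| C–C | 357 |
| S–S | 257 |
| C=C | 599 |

ΔH ≈ −124 kJ

Bonds broken (reactants):
  C–C: 2 × 357 = 714
  C–H: 8 × 409 = 3272
  C=C: 1 × 599 = 599
  H–H: 1 × 452 = 452
  Σ(broken) = 5037 kJ
Bonds formed (products):
  C–C: 3 × 357 = 1071
  C–H: 10 × 409 = 4090
  Σ(formed) = 5161 kJ
ΔH = Σ(broken) − Σ(formed) = 5037 − 5161 = −124 kJ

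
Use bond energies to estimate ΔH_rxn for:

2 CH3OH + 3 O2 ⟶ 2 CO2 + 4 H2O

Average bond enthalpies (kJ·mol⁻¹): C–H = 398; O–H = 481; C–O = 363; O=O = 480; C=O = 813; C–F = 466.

Bonds broken (reactants):
  C–H: 6 × 398 = 2388
  C–O: 2 × 363 = 726
  O–H: 2 × 481 = 962
  O=O: 3 × 480 = 1440
  Σ(broken) = 5516 kJ
Bonds formed (products):
  C=O: 4 × 813 = 3252
  O–H: 8 × 481 = 3848
  Σ(formed) = 7100 kJ
ΔH = Σ(broken) − Σ(formed) = 5516 − 7100 = −1584 kJ

ΔH ≈ −1584 kJ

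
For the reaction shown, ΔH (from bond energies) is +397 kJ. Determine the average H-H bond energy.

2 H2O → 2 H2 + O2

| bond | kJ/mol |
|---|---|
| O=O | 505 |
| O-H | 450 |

D(H-H) ≈ 449 kJ/mol

Let D be the H-H bond energy.
Σ(broken) = 4×450 = 1800
Σ(formed) = 2×D + 1×505 = 505 + 2D
ΔH = Σ(broken) − Σ(formed) = (1800) − (505 + 2D) = +1295 − 2D
Setting this equal to +397 kJ gives 2D = 898, so D = 449 kJ/mol.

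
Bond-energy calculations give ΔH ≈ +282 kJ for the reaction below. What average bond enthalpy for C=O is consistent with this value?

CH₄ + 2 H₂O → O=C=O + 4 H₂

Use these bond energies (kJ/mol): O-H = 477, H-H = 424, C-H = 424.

Let D be the C=O bond energy.
Σ(broken) = 4×424 + 4×477 = 3604
Σ(formed) = 2×D + 4×424 = 1696 + 2D
ΔH = Σ(broken) − Σ(formed) = (3604) − (1696 + 2D) = +1908 − 2D
Setting this equal to +282 kJ gives 2D = 1626, so D = 813 kJ/mol.

D(C=O) ≈ 813 kJ/mol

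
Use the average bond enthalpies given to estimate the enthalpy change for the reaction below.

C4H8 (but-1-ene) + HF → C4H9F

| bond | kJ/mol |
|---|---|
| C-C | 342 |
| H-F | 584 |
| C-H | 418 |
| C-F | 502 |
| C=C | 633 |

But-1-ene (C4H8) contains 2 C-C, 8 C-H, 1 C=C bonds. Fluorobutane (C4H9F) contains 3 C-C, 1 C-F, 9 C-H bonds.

ΔH ≈ −45 kJ

Bonds broken (reactants):
  C-C: 2 × 342 = 684
  C-H: 8 × 418 = 3344
  C=C: 1 × 633 = 633
  H-F: 1 × 584 = 584
  Σ(broken) = 5245 kJ
Bonds formed (products):
  C-C: 3 × 342 = 1026
  C-F: 1 × 502 = 502
  C-H: 9 × 418 = 3762
  Σ(formed) = 5290 kJ
ΔH = Σ(broken) − Σ(formed) = 5245 − 5290 = −45 kJ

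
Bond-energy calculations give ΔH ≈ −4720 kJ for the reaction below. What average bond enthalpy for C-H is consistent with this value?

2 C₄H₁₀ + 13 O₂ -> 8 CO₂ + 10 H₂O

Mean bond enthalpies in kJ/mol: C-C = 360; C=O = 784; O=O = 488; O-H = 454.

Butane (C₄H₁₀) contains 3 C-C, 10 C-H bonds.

D(C-H) ≈ 420 kJ/mol

Let D be the C-H bond energy.
Σ(broken) = 6×360 + 20×D + 13×488 = 8504 + 20D
Σ(formed) = 16×784 + 20×454 = 21624
ΔH = Σ(broken) − Σ(formed) = (8504 + 20D) − (21624) = −13120 + 20D
Setting this equal to −4720 kJ gives 20D = 8400, so D = 420 kJ/mol.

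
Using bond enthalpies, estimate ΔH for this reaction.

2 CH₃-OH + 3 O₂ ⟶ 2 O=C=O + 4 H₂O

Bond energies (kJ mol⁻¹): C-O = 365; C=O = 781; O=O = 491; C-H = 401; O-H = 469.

ΔH ≈ −1329 kJ

Bonds broken (reactants):
  C-H: 6 × 401 = 2406
  C-O: 2 × 365 = 730
  O-H: 2 × 469 = 938
  O=O: 3 × 491 = 1473
  Σ(broken) = 5547 kJ
Bonds formed (products):
  C=O: 4 × 781 = 3124
  O-H: 8 × 469 = 3752
  Σ(formed) = 6876 kJ
ΔH = Σ(broken) − Σ(formed) = 5547 − 6876 = −1329 kJ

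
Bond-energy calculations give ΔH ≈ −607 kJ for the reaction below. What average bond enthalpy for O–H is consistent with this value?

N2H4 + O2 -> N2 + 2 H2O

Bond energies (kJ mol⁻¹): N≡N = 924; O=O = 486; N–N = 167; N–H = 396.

D(O–H) ≈ 480 kJ/mol

Let D be the O–H bond energy.
Σ(broken) = 4×396 + 1×167 + 1×486 = 2237
Σ(formed) = 1×924 + 4×D = 924 + 4D
ΔH = Σ(broken) − Σ(formed) = (2237) − (924 + 4D) = +1313 − 4D
Setting this equal to −607 kJ gives 4D = 1920, so D = 480 kJ/mol.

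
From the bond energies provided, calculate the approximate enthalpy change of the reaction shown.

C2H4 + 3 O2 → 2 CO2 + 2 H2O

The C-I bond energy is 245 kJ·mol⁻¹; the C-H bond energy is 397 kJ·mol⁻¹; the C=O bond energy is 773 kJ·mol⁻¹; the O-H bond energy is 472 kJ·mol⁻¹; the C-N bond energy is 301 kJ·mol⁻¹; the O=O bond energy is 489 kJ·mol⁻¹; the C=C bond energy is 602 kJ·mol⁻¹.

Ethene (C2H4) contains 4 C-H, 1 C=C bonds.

Bonds broken (reactants):
  C-H: 4 × 397 = 1588
  C=C: 1 × 602 = 602
  O=O: 3 × 489 = 1467
  Σ(broken) = 3657 kJ
Bonds formed (products):
  C=O: 4 × 773 = 3092
  O-H: 4 × 472 = 1888
  Σ(formed) = 4980 kJ
ΔH = Σ(broken) − Σ(formed) = 3657 − 4980 = −1323 kJ

ΔH ≈ −1323 kJ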